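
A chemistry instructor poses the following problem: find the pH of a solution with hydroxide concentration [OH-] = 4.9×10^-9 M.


pOH = -log10([OH-]) = -log10(4.9×10^-9)
= 9 - log10(4.9) = 8.31
pH = 14 - pOH = 14 - 8.31 = 5.69

5.69


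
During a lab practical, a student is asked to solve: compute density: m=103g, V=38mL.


ρ = mass/volume
= 103/38
= 2.711 g/mL

2.711 g/mL


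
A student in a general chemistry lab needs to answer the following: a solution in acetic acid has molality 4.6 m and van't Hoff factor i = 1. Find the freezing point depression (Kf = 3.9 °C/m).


ΔTf = Kf × m × i
= 3.9 × 4.6 × 1
= 17.94 °C

17.94 °C


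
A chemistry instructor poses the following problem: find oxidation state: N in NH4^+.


x + 4(+1) = +1, so x = -3
Oxidation number: -3

-3


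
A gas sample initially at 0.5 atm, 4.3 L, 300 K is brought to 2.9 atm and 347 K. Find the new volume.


P1V1/T1 = P2V2/T2
V2 = P1V1T2/(T1P2)
= 0.5×4.3×347/(300×2.9)
= 0.858 L

0.858 L


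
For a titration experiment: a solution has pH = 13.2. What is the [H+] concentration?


[H+] = 10^(-pH) = 10^(-13.2)
= 6.31×10^-14 M

6.31×10^-14 M


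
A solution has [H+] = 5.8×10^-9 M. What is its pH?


pH = -log10([H+]) = -log10(5.8×10^-9)
= 9 - log10(5.8)
= 9 - 0.76
= 8.24

8.24


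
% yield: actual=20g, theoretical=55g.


% yield = actual/theoretical × 100
= 20/55 × 100
= 36.36%

36.36%


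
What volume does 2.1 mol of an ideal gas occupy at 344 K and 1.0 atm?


PV = nRT  (R = 0.08206 L·atm/(mol·K))
V = nRT/P = 2.1×0.08206×344/1.0
= 59.28 L

59.28 L


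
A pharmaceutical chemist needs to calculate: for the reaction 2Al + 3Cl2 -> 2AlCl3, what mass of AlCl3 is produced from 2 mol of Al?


Mole ratio AlCl3:Al = 2:2
n(AlCl3) = 2 × 2/2 = 2.000 mol
mass = 2.000 × 133.33 = 266.66 g

266.66 g


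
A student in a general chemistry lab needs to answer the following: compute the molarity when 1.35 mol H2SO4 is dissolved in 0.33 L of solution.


M = n/V = 1.35/0.33 = 4.091 mol/L

4.091 M


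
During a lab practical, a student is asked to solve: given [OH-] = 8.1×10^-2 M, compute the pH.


pOH = -log10([OH-]) = -log10(8.1×10^-2)
= 2 - log10(8.1) = 1.09
pH = 14 - pOH = 14 - 1.09 = 12.91

12.91


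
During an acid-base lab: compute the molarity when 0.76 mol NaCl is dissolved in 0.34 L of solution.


M = n/V = 0.76/0.34 = 2.235 mol/L

2.235 M


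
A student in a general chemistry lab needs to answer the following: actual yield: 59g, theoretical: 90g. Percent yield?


% yield = actual/theoretical × 100
= 59/90 × 100
= 65.56%

65.56%


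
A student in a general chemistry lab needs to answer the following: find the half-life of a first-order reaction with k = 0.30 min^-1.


t½ = ln2/k = 0.693147/(0.30 min^-1)
= 2.310 min

2.310 min


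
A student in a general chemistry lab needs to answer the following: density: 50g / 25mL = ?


ρ = mass/volume
= 50/25
= 2.0 g/mL

2.0 g/mL


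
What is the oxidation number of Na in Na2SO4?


Group 1 metal: +1
Oxidation number: +1

+1


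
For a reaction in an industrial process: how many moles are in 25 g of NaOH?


M(NaOH) = 40.0 g/mol
n = mass/M = 25/40.0 = 0.625 mol

0.625 mol


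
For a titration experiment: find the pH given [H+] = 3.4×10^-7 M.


pH = -log10([H+]) = -log10(3.4×10^-7)
= 7 - log10(3.4)
= 7 - 0.53
= 6.47

6.47


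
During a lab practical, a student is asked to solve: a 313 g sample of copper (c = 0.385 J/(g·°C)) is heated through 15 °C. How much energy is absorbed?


q = mcΔT = 313 × 0.385 × 15
= 1807.58 J

1807.58 J


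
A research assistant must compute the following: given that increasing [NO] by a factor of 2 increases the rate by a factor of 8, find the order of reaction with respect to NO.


rate ∝ [NO]^n
2^n = 8 → n = 3
Order in NO: 3

3


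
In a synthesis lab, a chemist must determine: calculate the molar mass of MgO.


M(MgO) = 1×24.31 + 1×16.0
= 24.31 + 16.0
= 40.31 g/mol

40.31 g/mol


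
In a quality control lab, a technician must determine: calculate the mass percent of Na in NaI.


M(NaI) = 1×22.99 + 1×126.9 = 149.89 g/mol
Mass of Na = 1 × 22.99 = 22.99 g/mol
% Na = 22.99/149.89 × 100 = 15.34%

15.34%


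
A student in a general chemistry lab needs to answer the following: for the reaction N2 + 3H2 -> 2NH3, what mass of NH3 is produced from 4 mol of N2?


Mole ratio NH3:N2 = 2:1
n(NH3) = 4 × 2/1 = 8.000 mol
mass = 8.000 × 17.03 = 136.24 g

136.24 g


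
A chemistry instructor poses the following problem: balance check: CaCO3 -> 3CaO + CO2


Equation: CaCO3 -> 3CaO + CO2
Check atoms: C: 1=1, Ca: 1≠3, O: 3≠5
Not balanced

No, not balanced


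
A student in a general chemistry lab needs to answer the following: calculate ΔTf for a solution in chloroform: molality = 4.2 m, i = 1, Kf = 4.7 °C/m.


ΔTf = Kf × m × i
= 4.7 × 4.2 × 1
= 19.74 °C

19.74 °C


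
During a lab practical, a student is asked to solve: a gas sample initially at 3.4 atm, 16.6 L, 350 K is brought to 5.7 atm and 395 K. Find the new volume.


P1V1/T1 = P2V2/T2
V2 = P1V1T2/(T1P2)
= 3.4×16.6×395/(350×5.7)
= 11.175 L

11.175 L


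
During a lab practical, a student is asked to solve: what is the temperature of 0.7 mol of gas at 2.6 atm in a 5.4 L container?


PV = nRT  (R = 0.08206 L·atm/(mol·K))
T = PV/(nR) = 2.6×5.4/(0.7×0.08206)
= 14.04/0.057442
= 244.42 K

244.42 K


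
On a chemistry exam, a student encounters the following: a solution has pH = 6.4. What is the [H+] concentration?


[H+] = 10^(-pH) = 10^(-6.4)
= 3.98×10^-7 M

3.98×10^-7 M


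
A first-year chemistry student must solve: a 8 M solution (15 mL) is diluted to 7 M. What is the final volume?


C1V1 = C2V2
8 × 15 = 7 × V2
V2 = 120/7 = 17.14 mL

17.14 mL


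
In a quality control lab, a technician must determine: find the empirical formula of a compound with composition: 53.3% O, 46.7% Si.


Assume 100 g sample. Moles of each element:
  O: 53.3/16.0 = 3.331 mol
  Si: 46.7/28.09 = 1.663 mol
Divide by smallest (1.663):
  O: 3.331/1.663 = 2.0
  Si: 1.663/1.663 = 1.0
Empirical formula: SiO2

SiO2


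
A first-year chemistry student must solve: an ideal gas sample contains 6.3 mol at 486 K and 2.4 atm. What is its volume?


PV = nRT  (R = 0.08206 L·atm/(mol·K))
V = nRT/P = 6.3×0.08206×486/2.4
= 104.688 L

104.688 L


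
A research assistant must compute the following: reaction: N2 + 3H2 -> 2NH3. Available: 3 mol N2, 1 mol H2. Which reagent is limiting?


Mole ratio available / coefficient:
  N2: 3/1 = 3.000
  H2: 1/3 = 0.333
Smaller ratio is limiting.

H2


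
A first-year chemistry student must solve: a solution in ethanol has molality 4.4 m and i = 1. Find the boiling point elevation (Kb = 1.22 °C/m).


ΔTb = Kb × m × i
= 1.22 × 4.4 × 1
= 5.368 °C

5.368 °C


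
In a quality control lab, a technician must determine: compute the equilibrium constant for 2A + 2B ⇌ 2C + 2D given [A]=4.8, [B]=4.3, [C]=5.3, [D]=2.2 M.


Kc = [C]^2[D]^2/([A]^2[B]^2)
= (5.3^2 × 2.2^2)/(4.8^2 × 4.3^2)
= 135.9556/426.0096
= 0.3191

0.3191


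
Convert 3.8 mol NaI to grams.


M(NaI) = 149.89 g/mol
mass = n × M = 3.8 × 149.89 = 569.58 g

569.58 g


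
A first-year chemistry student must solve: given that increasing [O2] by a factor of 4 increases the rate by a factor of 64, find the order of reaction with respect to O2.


rate ∝ [O2]^n
4^n = 64 → n = 3
Order in O2: 3

3


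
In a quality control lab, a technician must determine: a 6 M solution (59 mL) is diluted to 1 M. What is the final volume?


C1V1 = C2V2
6 × 59 = 1 × V2
V2 = 354/1 = 354.0 mL

354.0 mL


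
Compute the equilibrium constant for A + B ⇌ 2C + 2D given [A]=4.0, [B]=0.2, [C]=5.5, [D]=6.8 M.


Kc = [C]^2[D]^2/([A][B])
= (5.5^2 × 6.8^2)/(4.0^1 × 0.2^1)
= 1398.76/0.8
= 1748

1748


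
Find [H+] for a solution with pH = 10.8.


[H+] = 10^(-pH) = 10^(-10.8)
= 1.58×10^-11 M

1.58×10^-11 M


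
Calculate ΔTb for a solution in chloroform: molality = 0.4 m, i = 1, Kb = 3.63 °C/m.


ΔTb = Kb × m × i
= 3.63 × 0.4 × 1
= 1.452 °C

1.452 °C


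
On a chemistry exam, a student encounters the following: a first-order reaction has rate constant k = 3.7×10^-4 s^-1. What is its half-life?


t½ = ln2/k = 0.693147/(3.7×10^-4 s^-1)
= 1873 s

1873 s


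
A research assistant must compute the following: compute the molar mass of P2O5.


M(P2O5) = 2×30.97 + 5×16.0
= 61.94 + 80.0
= 141.94 g/mol

141.94 g/mol


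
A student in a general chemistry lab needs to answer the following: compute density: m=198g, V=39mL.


ρ = mass/volume
= 198/39
= 5.077 g/mL

5.077 g/mL


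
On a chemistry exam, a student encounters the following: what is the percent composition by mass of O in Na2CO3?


M(Na2CO3) = 2×22.99 + 1×12.01 + 3×16.0 = 105.99 g/mol
Mass of O = 3 × 16.0 = 48.00 g/mol
% O = 48.00/105.99 × 100 = 45.29%

45.29%


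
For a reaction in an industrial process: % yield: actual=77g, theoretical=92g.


% yield = actual/theoretical × 100
= 77/92 × 100
= 83.7%

83.7%


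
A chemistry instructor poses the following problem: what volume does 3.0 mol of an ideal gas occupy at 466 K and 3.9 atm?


PV = nRT  (R = 0.08206 L·atm/(mol·K))
V = nRT/P = 3.0×0.08206×466/3.9
= 29.415 L

29.415 L


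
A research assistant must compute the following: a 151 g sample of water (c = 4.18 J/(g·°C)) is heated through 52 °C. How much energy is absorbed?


q = mcΔT = 151 × 4.18 × 52
= 32821.36 J

32821.36 J


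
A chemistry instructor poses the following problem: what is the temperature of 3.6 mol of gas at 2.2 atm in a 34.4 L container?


PV = nRT  (R = 0.08206 L·atm/(mol·K))
T = PV/(nR) = 2.2×34.4/(3.6×0.08206)
= 75.68/0.295416
= 256.18 K

256.18 K


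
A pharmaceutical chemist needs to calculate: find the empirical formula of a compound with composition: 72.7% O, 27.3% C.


Assume 100 g sample. Moles of each element:
  O: 72.7/16.0 = 4.544 mol
  C: 27.3/12.01 = 2.273 mol
Divide by smallest (2.273):
  O: 4.544/2.273 = 2.0
  C: 2.273/2.273 = 1.0
Empirical formula: CO2

CO2


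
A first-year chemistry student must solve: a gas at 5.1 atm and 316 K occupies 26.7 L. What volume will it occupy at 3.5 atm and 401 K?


P1V1/T1 = P2V2/T2
V2 = P1V1T2/(T1P2)
= 5.1×26.7×401/(316×3.5)
= 49.371 L

49.371 L


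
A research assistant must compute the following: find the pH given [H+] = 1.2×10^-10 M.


pH = -log10([H+]) = -log10(1.2×10^-10)
= 10 - log10(1.2)
= 10 - 0.08
= 9.92

9.92


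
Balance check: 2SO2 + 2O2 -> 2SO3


Equation: 2SO2 + 2O2 -> 2SO3
Check atoms: O: 8≠6, S: 2=2
Not balanced

No, not balanced


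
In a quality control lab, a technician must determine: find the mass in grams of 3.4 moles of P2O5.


M(P2O5) = 141.94 g/mol
mass = n × M = 3.4 × 141.94 = 482.60 g

482.60 g


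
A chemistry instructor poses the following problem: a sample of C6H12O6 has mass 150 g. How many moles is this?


M(C6H12O6) = 180.16 g/mol
n = mass/M = 150/180.16 = 0.8326 mol

0.8326 mol


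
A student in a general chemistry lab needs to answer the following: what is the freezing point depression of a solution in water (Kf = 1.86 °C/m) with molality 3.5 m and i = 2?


ΔTf = Kf × m × i
= 1.86 × 3.5 × 2
= 13.02 °C

13.02 °C


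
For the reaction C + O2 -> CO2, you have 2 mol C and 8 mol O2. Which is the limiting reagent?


Mole ratio available / coefficient:
  C: 2/1 = 2.000
  O2: 8/1 = 8.000
Smaller ratio is limiting.

C


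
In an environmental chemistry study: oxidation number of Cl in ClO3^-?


x + 3(-2) = -1, so x = +5
Oxidation number: +5

+5


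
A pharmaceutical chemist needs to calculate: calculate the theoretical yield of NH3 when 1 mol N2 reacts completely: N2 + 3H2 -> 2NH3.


Mole ratio NH3:N2 = 2:1
n(NH3) = 1 × 2/1 = 2.000 mol
mass = 2.000 × 17.03 = 34.06 g

34.06 g


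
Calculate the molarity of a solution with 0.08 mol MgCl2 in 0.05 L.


M = n/V = 0.08/0.05 = 1.600 mol/L

1.600 M


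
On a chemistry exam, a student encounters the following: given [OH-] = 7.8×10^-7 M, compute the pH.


pOH = -log10([OH-]) = -log10(7.8×10^-7)
= 7 - log10(7.8) = 6.11
pH = 14 - pOH = 14 - 6.11 = 7.89

7.89


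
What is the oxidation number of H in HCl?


H is +1 with nonmetals
Oxidation number: +1

+1


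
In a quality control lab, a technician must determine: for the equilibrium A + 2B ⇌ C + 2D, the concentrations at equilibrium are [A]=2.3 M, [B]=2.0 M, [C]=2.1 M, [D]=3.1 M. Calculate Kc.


Kc = [C][D]^2/([A][B]^2)
= (2.1^1 × 3.1^2)/(2.3^1 × 2.0^2)
= 20.181/9.2
= 2.194

2.194


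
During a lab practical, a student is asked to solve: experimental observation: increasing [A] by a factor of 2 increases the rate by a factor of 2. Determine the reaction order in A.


rate ∝ [A]^n
2^n = 2 → n = 1
Order in A: 1

1


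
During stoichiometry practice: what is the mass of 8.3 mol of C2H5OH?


M(C2H5OH) = 46.07 g/mol
mass = n × M = 8.3 × 46.07 = 382.38 g

382.38 g


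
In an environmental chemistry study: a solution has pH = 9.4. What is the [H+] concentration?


[H+] = 10^(-pH) = 10^(-9.4)
= 3.98×10^-10 M

3.98×10^-10 M


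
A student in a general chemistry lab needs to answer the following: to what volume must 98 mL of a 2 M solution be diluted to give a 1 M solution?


C1V1 = C2V2
2 × 98 = 1 × V2
V2 = 196/1 = 196.0 mL

196.0 mL


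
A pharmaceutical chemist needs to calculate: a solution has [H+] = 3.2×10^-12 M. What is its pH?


pH = -log10([H+]) = -log10(3.2×10^-12)
= 12 - log10(3.2)
= 12 - 0.51
= 11.49

11.49


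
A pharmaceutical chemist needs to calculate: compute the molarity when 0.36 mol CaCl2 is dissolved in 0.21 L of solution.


M = n/V = 0.36/0.21 = 1.714 mol/L

1.714 M


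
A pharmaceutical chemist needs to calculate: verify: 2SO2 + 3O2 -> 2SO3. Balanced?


Equation: 2SO2 + 3O2 -> 2SO3
Check atoms: O: 10≠6, S: 2=2
Not balanced

No, not balanced


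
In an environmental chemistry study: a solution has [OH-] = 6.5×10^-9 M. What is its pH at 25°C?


pOH = -log10([OH-]) = -log10(6.5×10^-9)
= 9 - log10(6.5) = 8.19
pH = 14 - pOH = 14 - 8.19 = 5.81

5.81


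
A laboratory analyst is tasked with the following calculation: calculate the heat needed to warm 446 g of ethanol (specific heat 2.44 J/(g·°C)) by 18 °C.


q = mcΔT = 446 × 2.44 × 18
= 19588.32 J

19588.32 J


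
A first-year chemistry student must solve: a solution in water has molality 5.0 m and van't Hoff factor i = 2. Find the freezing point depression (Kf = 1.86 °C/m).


ΔTf = Kf × m × i
= 1.86 × 5.0 × 2
= 18.6 °C

18.6 °C


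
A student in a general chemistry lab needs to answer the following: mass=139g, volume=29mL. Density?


ρ = mass/volume
= 139/29
= 4.793 g/mL

4.793 g/mL


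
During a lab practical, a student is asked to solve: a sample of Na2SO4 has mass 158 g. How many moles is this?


M(Na2SO4) = 142.05 g/mol
n = mass/M = 158/142.05 = 1.1123 mol

1.1123 mol


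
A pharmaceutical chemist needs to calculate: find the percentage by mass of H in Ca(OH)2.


M(Ca(OH)2) = 1×40.08 + 2×16.0 + 2×1.008 = 74.096 g/mol
Mass of H = 2 × 1.008 = 2.016 g/mol
% H = 2.016/74.096 × 100 = 2.72%

2.72%


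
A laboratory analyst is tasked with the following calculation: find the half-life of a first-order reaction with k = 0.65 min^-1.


t½ = ln2/k = 0.693147/(0.65 min^-1)
= 1.066 min

1.066 min


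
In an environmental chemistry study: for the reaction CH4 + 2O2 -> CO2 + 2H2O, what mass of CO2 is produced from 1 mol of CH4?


Mole ratio CO2:CH4 = 1:1
n(CO2) = 1 × 1/1 = 1.000 mol
mass = 1.000 × 44.01 = 44.01 g

44.01 g


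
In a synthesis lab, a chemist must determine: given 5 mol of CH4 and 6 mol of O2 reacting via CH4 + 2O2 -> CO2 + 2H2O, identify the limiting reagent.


Mole ratio available / coefficient:
  CH4: 5/1 = 5.000
  O2: 6/2 = 3.000
Smaller ratio is limiting.

O2


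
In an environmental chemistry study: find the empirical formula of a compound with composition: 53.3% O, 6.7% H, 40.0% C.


Assume 100 g sample. Moles of each element:
  O: 53.3/16.0 = 3.331 mol
  H: 6.7/1.008 = 6.647 mol
  C: 40.0/12.01 = 3.331 mol
Divide by smallest (3.331):
  O: 3.331/3.331 = 1.0
  H: 6.647/3.331 = 2.0
  C: 3.331/3.331 = 1.0
Empirical formula: CH2O

CH2O


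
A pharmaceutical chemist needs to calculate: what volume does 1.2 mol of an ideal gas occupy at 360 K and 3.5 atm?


PV = nRT  (R = 0.08206 L·atm/(mol·K))
V = nRT/P = 1.2×0.08206×360/3.5
= 10.129 L

10.129 L


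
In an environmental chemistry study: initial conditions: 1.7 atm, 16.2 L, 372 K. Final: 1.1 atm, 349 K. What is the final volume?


P1V1/T1 = P2V2/T2
V2 = P1V1T2/(T1P2)
= 1.7×16.2×349/(372×1.1)
= 23.488 L

23.488 L


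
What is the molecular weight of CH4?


M(CH4) = 1×12.01 + 4×1.008
= 12.01 + 4.03
= 16.04 g/mol

16.04 g/mol


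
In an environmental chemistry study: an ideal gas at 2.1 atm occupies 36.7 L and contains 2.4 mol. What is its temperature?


PV = nRT  (R = 0.08206 L·atm/(mol·K))
T = PV/(nR) = 2.1×36.7/(2.4×0.08206)
= 77.07/0.196944
= 391.33 K

391.33 K


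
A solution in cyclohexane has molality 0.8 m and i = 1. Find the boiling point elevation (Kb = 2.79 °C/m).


ΔTb = Kb × m × i
= 2.79 × 0.8 × 1
= 2.232 °C

2.232 °C


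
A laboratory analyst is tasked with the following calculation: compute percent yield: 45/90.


% yield = actual/theoretical × 100
= 45/90 × 100
= 50.0%

50.0%


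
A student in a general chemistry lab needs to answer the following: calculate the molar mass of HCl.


M(HCl) = 1×1.008 + 1×35.45
= 1.01 + 35.45
= 36.46 g/mol

36.46 g/mol


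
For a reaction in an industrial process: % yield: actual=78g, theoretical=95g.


% yield = actual/theoretical × 100
= 78/95 × 100
= 82.11%

82.11%


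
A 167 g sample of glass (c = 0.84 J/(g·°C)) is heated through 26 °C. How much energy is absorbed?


q = mcΔT = 167 × 0.84 × 26
= 3647.28 J

3647.28 J


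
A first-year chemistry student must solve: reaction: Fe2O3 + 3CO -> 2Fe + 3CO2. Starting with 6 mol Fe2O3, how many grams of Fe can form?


Mole ratio Fe:Fe2O3 = 2:1
n(Fe) = 6 × 2/1 = 12.000 mol
mass = 12.000 × 55.85 = 670.2 g

670.2 g


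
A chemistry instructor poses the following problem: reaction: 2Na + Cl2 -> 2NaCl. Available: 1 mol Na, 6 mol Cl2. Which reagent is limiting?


Mole ratio available / coefficient:
  Na: 1/2 = 0.500
  Cl2: 6/1 = 6.000
Smaller ratio is limiting.

Na


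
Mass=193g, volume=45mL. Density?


ρ = mass/volume
= 193/45
= 4.289 g/mL

4.289 g/mL


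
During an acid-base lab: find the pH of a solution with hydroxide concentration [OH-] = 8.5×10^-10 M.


pOH = -log10([OH-]) = -log10(8.5×10^-10)
= 10 - log10(8.5) = 9.07
pH = 14 - pOH = 14 - 9.07 = 4.93

4.93


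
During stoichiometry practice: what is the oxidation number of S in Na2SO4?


2(+1) + x + 4(-2) = 0, so x = +6
Oxidation number: +6

+6


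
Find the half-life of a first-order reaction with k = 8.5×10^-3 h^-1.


t½ = ln2/k = 0.693147/(8.5×10^-3 h^-1)
= 81.55 h

81.55 h


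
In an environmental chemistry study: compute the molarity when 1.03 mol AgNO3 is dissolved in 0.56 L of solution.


M = n/V = 1.03/0.56 = 1.839 mol/L

1.839 M


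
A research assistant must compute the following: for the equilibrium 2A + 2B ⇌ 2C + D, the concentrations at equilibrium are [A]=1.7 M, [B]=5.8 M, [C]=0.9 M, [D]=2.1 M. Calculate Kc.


Kc = [C]^2[D]/([A]^2[B]^2)
= (0.9^2 × 2.1^1)/(1.7^2 × 5.8^2)
= 1.701/97.2196
= 0.01750

0.01750


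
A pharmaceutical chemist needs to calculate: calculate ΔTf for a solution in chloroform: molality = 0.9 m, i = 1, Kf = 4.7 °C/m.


ΔTf = Kf × m × i
= 4.7 × 0.9 × 1
= 4.23 °C

4.23 °C


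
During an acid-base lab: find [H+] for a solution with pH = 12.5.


[H+] = 10^(-pH) = 10^(-12.5)
= 3.16×10^-13 M

3.16×10^-13 M


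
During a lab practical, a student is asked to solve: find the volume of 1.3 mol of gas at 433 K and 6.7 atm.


PV = nRT  (R = 0.08206 L·atm/(mol·K))
V = nRT/P = 1.3×0.08206×433/6.7
= 6.894 L

6.894 L


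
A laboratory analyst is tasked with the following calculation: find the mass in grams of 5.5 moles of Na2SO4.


M(Na2SO4) = 142.05 g/mol
mass = n × M = 5.5 × 142.05 = 781.28 g

781.28 g


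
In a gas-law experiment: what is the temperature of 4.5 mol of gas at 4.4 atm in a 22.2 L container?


PV = nRT  (R = 0.08206 L·atm/(mol·K))
T = PV/(nR) = 4.4×22.2/(4.5×0.08206)
= 97.68/0.369270
= 264.52 K

264.52 K


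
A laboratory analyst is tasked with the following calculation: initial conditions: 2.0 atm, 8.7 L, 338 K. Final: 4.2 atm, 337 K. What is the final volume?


P1V1/T1 = P2V2/T2
V2 = P1V1T2/(T1P2)
= 2.0×8.7×337/(338×4.2)
= 4.131 L

4.131 L


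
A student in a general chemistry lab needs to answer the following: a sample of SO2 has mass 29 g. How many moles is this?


M(SO2) = 64.07 g/mol
n = mass/M = 29/64.07 = 0.4526 mol

0.4526 mol


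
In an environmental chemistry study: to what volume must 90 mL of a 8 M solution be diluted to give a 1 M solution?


C1V1 = C2V2
8 × 90 = 1 × V2
V2 = 720/1 = 720.0 mL

720.0 mL


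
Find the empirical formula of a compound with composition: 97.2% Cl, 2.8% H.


Assume 100 g sample. Moles of each element:
  Cl: 97.2/35.45 = 2.742 mol
  H: 2.8/1.008 = 2.778 mol
Divide by smallest (2.742):
  Cl: 2.742/2.742 = 1.0
  H: 2.778/2.742 = 1.01
Empirical formula: HCl

HCl


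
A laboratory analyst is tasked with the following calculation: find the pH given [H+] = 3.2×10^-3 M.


pH = -log10([H+]) = -log10(3.2×10^-3)
= 3 - log10(3.2)
= 3 - 0.51
= 2.49

2.49


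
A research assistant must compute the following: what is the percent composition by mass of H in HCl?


M(HCl) = 1×1.008 + 1×35.45 = 36.458 g/mol
Mass of H = 1 × 1.008 = 1.008 g/mol
% H = 1.008/36.458 × 100 = 2.76%

2.76%


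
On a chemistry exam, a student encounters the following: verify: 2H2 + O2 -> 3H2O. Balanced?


Equation: 2H2 + O2 -> 3H2O
Check atoms: H: 4≠6, O: 2≠3
Not balanced

No, not balanced


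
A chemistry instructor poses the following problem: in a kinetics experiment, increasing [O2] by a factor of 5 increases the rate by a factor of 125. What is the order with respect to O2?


rate ∝ [O2]^n
5^n = 125 → n = 3
Order in O2: 3

3


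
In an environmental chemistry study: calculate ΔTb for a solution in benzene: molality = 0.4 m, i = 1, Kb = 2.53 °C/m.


ΔTb = Kb × m × i
= 2.53 × 0.4 × 1
= 1.012 °C

1.012 °C


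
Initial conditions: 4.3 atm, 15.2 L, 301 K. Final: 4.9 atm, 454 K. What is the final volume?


P1V1/T1 = P2V2/T2
V2 = P1V1T2/(T1P2)
= 4.3×15.2×454/(301×4.9)
= 20.119 L

20.119 L


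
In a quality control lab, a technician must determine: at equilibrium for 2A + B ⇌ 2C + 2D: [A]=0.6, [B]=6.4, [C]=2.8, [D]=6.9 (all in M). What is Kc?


Kc = [C]^2[D]^2/([A]^2[B])
= (2.8^2 × 6.9^2)/(0.6^2 × 6.4^1)
= 373.2624/2.304
= 162.0

162.0


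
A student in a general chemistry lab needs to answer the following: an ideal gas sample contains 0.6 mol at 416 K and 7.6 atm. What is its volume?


PV = nRT  (R = 0.08206 L·atm/(mol·K))
V = nRT/P = 0.6×0.08206×416/7.6
= 2.695 L

2.695 L


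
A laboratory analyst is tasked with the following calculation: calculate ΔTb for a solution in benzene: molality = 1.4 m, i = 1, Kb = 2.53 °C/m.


ΔTb = Kb × m × i
= 2.53 × 1.4 × 1
= 3.542 °C

3.542 °C


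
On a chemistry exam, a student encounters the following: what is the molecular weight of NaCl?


M(NaCl) = 1×22.99 + 1×35.45
= 22.99 + 35.45
= 58.44 g/mol

58.44 g/mol


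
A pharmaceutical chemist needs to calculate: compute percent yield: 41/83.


% yield = actual/theoretical × 100
= 41/83 × 100
= 49.4%

49.4%


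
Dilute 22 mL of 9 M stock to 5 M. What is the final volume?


C1V1 = C2V2
9 × 22 = 5 × V2
V2 = 198/5 = 39.6 mL

39.6 mL


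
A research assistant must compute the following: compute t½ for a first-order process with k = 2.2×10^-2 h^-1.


t½ = ln2/k = 0.693147/(2.2×10^-2 h^-1)
= 31.51 h

31.51 h


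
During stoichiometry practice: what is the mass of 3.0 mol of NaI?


M(NaI) = 149.89 g/mol
mass = n × M = 3.0 × 149.89 = 449.67 g

449.67 g


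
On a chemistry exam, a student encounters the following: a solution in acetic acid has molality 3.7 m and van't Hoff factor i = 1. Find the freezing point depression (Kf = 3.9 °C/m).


ΔTf = Kf × m × i
= 3.9 × 3.7 × 1
= 14.43 °C

14.43 °C


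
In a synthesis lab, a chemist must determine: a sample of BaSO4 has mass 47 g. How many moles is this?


M(BaSO4) = 233.4 g/mol
n = mass/M = 47/233.4 = 0.2014 mol

0.2014 mol


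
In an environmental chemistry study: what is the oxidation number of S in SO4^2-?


x + 4(-2) = -2, so x = +6
Oxidation number: +6

+6


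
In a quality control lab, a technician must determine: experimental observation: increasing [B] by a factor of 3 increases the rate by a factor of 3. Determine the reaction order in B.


rate ∝ [B]^n
3^n = 3 → n = 1
Order in B: 1

1


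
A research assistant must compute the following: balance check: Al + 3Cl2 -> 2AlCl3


Equation: Al + 3Cl2 -> 2AlCl3
Check atoms: Al: 1≠2, Cl: 6=6
Not balanced

No, not balanced


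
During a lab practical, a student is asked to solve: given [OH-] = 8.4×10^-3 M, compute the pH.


pOH = -log10([OH-]) = -log10(8.4×10^-3)
= 3 - log10(8.4) = 2.08
pH = 14 - pOH = 14 - 2.08 = 11.92

11.92


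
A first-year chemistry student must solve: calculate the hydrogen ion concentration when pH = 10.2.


[H+] = 10^(-pH) = 10^(-10.2)
= 6.31×10^-11 M

6.31×10^-11 M


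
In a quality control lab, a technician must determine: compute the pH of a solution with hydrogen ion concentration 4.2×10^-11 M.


pH = -log10([H+]) = -log10(4.2×10^-11)
= 11 - log10(4.2)
= 11 - 0.62
= 10.38

10.38


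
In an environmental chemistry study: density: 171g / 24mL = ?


ρ = mass/volume
= 171/24
= 7.125 g/mL

7.125 g/mL


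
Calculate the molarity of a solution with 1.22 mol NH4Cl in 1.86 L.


M = n/V = 1.22/1.86 = 0.656 mol/L

0.656 M


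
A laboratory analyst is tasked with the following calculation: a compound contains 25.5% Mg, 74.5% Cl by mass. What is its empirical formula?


Assume 100 g sample. Moles of each element:
  Mg: 25.5/24.31 = 1.049 mol
  Cl: 74.5/35.45 = 2.102 mol
Divide by smallest (1.049):
  Mg: 1.049/1.049 = 1.0
  Cl: 2.102/1.049 = 2.0
Empirical formula: MgCl2

MgCl2


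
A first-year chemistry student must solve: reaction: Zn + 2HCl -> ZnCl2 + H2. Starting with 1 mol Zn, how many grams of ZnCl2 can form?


Mole ratio ZnCl2:Zn = 1:1
n(ZnCl2) = 1 × 1/1 = 1.000 mol
mass = 1.000 × 136.28 = 136.28 g

136.28 g


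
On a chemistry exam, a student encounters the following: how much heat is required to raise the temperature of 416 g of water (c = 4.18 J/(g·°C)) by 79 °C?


q = mcΔT = 416 × 4.18 × 79
= 137371.52 J

137371.52 J


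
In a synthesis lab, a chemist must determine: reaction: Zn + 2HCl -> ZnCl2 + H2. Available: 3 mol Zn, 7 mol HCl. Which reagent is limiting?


Mole ratio available / coefficient:
  Zn: 3/1 = 3.000
  HCl: 7/2 = 3.500
Smaller ratio is limiting.

Zn


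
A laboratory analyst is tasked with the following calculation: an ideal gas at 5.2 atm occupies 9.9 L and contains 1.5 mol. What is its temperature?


PV = nRT  (R = 0.08206 L·atm/(mol·K))
T = PV/(nR) = 5.2×9.9/(1.5×0.08206)
= 51.48/0.123090
= 418.23 K

418.23 K


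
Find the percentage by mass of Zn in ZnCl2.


M(ZnCl2) = 1×65.38 + 2×35.45 = 136.28 g/mol
Mass of Zn = 1 × 65.38 = 65.38 g/mol
% Zn = 65.38/136.28 × 100 = 47.97%

47.97%


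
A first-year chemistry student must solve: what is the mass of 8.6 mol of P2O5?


M(P2O5) = 141.94 g/mol
mass = n × M = 8.6 × 141.94 = 1220.68 g

1220.68 g


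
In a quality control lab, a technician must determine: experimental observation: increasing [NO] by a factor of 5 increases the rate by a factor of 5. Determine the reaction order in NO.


rate ∝ [NO]^n
5^n = 5 → n = 1
Order in NO: 1

1


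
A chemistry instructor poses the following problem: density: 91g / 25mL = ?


ρ = mass/volume
= 91/25
= 3.64 g/mL

3.64 g/mL


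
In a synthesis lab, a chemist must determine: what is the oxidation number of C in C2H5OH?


2x + 6(+1) + (-2) = 0, so x = -2
Oxidation number: -2

-2


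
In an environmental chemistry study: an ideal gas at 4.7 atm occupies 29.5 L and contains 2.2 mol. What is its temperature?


PV = nRT  (R = 0.08206 L·atm/(mol·K))
T = PV/(nR) = 4.7×29.5/(2.2×0.08206)
= 138.65/0.180532
= 768.01 K

768.01 K


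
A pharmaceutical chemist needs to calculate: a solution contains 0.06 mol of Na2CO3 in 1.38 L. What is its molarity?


M = n/V = 0.06/1.38 = 0.043 mol/L

0.043 M


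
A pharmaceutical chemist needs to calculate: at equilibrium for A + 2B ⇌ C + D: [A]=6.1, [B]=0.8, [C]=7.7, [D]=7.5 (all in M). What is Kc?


Kc = [C][D]/([A][B]^2)
= (7.7^1 × 7.5^1)/(6.1^1 × 0.8^2)
= 57.75/3.904
= 14.79

14.79


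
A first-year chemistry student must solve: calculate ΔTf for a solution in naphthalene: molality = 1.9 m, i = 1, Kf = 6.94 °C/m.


ΔTf = Kf × m × i
= 6.94 × 1.9 × 1
= 13.186 °C

13.186 °C


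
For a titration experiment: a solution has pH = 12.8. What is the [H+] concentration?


[H+] = 10^(-pH) = 10^(-12.8)
= 1.58×10^-13 M

1.58×10^-13 M


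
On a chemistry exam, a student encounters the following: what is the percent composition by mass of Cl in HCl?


M(HCl) = 1×1.008 + 1×35.45 = 36.458 g/mol
Mass of Cl = 1 × 35.45 = 35.45 g/mol
% Cl = 35.45/36.458 × 100 = 97.24%

97.24%


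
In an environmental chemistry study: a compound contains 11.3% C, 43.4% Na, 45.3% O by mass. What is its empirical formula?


Assume 100 g sample. Moles of each element:
  C: 11.3/12.01 = 0.941 mol
  Na: 43.4/22.99 = 1.888 mol
  O: 45.3/16.0 = 2.831 mol
Divide by smallest (0.941):
  C: 0.941/0.941 = 1.0
  Na: 1.888/0.941 = 2.01
  O: 2.831/0.941 = 3.01
Empirical formula: Na2CO3

Na2CO3


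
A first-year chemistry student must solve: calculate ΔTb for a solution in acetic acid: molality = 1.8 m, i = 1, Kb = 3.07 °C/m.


ΔTb = Kb × m × i
= 3.07 × 1.8 × 1
= 5.526 °C

5.526 °C


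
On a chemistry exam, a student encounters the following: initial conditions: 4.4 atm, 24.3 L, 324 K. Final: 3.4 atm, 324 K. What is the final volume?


P1V1/T1 = P2V2/T2
V2 = P1V1T2/(T1P2)
= 4.4×24.3×324/(324×3.4)
= 31.447 L

31.447 L


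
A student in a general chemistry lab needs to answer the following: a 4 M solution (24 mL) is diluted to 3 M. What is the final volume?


C1V1 = C2V2
4 × 24 = 3 × V2
V2 = 96/3 = 32.0 mL

32.0 mL


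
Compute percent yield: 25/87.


% yield = actual/theoretical × 100
= 25/87 × 100
= 28.74%

28.74%


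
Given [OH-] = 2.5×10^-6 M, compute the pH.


pOH = -log10([OH-]) = -log10(2.5×10^-6)
= 6 - log10(2.5) = 5.6
pH = 14 - pOH = 14 - 5.6 = 8.4

8.4


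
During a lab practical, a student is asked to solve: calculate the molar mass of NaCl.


M(NaCl) = 1×22.99 + 1×35.45
= 22.99 + 35.45
= 58.44 g/mol

58.44 g/mol


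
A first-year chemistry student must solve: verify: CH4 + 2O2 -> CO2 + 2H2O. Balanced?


Equation: CH4 + 2O2 -> CO2 + 2H2O
Check atoms: C: 1=1, H: 4=4, O: 4=4
Balanced

Yes, balanced


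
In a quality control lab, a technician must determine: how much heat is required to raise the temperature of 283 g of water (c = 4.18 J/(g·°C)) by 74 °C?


q = mcΔT = 283 × 4.18 × 74
= 87537.56 J

87537.56 J


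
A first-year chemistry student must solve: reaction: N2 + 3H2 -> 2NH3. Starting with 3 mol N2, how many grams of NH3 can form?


Mole ratio NH3:N2 = 2:1
n(NH3) = 3 × 2/1 = 6.000 mol
mass = 6.000 × 17.03 = 102.18 g

102.18 g


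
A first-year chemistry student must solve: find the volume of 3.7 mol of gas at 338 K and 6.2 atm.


PV = nRT  (R = 0.08206 L·atm/(mol·K))
V = nRT/P = 3.7×0.08206×338/6.2
= 16.552 L

16.552 L


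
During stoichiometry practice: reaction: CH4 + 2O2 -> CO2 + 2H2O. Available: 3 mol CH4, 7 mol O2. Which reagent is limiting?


Mole ratio available / coefficient:
  CH4: 3/1 = 3.000
  O2: 7/2 = 3.500
Smaller ratio is limiting.

CH4


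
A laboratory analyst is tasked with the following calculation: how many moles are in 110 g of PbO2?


M(PbO2) = 239.2 g/mol
n = mass/M = 110/239.2 = 0.4599 mol

0.4599 mol


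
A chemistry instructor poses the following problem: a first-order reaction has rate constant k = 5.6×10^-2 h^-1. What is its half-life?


t½ = ln2/k = 0.693147/(5.6×10^-2 h^-1)
= 12.38 h

12.38 h


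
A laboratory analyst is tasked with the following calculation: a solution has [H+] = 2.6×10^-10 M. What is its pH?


pH = -log10([H+]) = -log10(2.6×10^-10)
= 10 - log10(2.6)
= 10 - 0.41
= 9.59

9.59


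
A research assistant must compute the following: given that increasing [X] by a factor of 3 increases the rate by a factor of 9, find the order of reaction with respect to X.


rate ∝ [X]^n
3^n = 9 → n = 2
Order in X: 2

2


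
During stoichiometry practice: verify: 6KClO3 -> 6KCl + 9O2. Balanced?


Equation: 6KClO3 -> 6KCl + 9O2
Check atoms: Cl: 6=6, K: 6=6, O: 18=18
Balanced

Yes, balanced


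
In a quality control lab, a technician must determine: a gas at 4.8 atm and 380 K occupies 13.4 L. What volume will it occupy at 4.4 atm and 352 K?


P1V1/T1 = P2V2/T2
V2 = P1V1T2/(T1P2)
= 4.8×13.4×352/(380×4.4)
= 13.541 L

13.541 L


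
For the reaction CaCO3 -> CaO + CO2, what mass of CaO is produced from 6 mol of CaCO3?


Mole ratio CaO:CaCO3 = 1:1
n(CaO) = 6 × 1/1 = 6.000 mol
mass = 6.000 × 56.08 = 336.48 g

336.48 g


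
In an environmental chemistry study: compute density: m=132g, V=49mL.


ρ = mass/volume
= 132/49
= 2.694 g/mL

2.694 g/mL


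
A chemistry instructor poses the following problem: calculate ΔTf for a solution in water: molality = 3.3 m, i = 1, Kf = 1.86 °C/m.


ΔTf = Kf × m × i
= 1.86 × 3.3 × 1
= 6.138 °C

6.138 °C


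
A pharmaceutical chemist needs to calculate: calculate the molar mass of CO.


M(CO) = 1×12.01 + 1×16.0
= 12.01 + 16.0
= 28.01 g/mol

28.01 g/mol


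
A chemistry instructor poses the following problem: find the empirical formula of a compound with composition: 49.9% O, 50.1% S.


Assume 100 g sample. Moles of each element:
  O: 49.9/16.0 = 3.119 mol
  S: 50.1/32.07 = 1.562 mol
Divide by smallest (1.562):
  O: 3.119/1.562 = 2.0
  S: 1.562/1.562 = 1.0
Empirical formula: SO2

SO2


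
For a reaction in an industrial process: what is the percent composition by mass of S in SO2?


M(SO2) = 1×32.07 + 2×16.0 = 64.07 g/mol
Mass of S = 1 × 32.07 = 32.07 g/mol
% S = 32.07/64.07 × 100 = 50.05%

50.05%


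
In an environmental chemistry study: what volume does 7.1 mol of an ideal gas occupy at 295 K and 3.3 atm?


PV = nRT  (R = 0.08206 L·atm/(mol·K))
V = nRT/P = 7.1×0.08206×295/3.3
= 52.083 L

52.083 L


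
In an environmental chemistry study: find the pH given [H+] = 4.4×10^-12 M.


pH = -log10([H+]) = -log10(4.4×10^-12)
= 12 - log10(4.4)
= 12 - 0.64
= 11.36

11.36


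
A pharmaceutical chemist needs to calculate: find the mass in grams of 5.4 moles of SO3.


M(SO3) = 80.07 g/mol
mass = n × M = 5.4 × 80.07 = 432.38 g

432.38 g


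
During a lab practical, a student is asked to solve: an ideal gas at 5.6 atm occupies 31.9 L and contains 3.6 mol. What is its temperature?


PV = nRT  (R = 0.08206 L·atm/(mol·K))
T = PV/(nR) = 5.6×31.9/(3.6×0.08206)
= 178.64/0.295416
= 604.71 K

604.71 K


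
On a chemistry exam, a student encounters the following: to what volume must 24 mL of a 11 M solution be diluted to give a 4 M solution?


C1V1 = C2V2
11 × 24 = 4 × V2
V2 = 264/4 = 66.0 mL

66.0 mL


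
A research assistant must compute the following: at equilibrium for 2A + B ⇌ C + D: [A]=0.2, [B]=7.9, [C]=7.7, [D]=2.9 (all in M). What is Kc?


Kc = [C][D]/([A]^2[B])
= (7.7^1 × 2.9^1)/(0.2^2 × 7.9^1)
= 22.33/0.316
= 70.66

70.66


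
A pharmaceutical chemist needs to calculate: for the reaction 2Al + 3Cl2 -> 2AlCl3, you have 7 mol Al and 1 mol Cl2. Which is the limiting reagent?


Mole ratio available / coefficient:
  Al: 7/2 = 3.500
  Cl2: 1/3 = 0.333
Smaller ratio is limiting.

Cl2


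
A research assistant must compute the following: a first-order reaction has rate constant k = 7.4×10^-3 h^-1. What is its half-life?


t½ = ln2/k = 0.693147/(7.4×10^-3 h^-1)
= 93.67 h

93.67 h


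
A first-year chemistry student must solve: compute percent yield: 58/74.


% yield = actual/theoretical × 100
= 58/74 × 100
= 78.38%

78.38%


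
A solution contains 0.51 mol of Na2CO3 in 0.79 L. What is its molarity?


M = n/V = 0.51/0.79 = 0.646 mol/L

0.646 M


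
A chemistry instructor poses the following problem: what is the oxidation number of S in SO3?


x + 3(-2) = 0, so x = +6
Oxidation number: +6

+6


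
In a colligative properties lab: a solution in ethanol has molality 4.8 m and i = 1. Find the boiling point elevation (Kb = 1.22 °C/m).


ΔTb = Kb × m × i
= 1.22 × 4.8 × 1
= 5.856 °C

5.856 °C


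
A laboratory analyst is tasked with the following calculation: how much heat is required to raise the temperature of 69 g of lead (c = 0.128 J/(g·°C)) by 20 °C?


q = mcΔT = 69 × 0.128 × 20
= 176.64 J

176.64 J


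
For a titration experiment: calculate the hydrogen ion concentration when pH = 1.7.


[H+] = 10^(-pH) = 10^(-1.7)
= 2.0×10^-2 M

2.0×10^-2 M


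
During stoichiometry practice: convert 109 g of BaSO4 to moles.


M(BaSO4) = 233.4 g/mol
n = mass/M = 109/233.4 = 0.467 mol

0.467 mol


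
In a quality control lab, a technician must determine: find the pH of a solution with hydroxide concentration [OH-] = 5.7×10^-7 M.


pOH = -log10([OH-]) = -log10(5.7×10^-7)
= 7 - log10(5.7) = 6.24
pH = 14 - pOH = 14 - 6.24 = 7.76

7.76


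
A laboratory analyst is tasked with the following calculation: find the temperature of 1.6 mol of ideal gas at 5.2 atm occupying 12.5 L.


PV = nRT  (R = 0.08206 L·atm/(mol·K))
T = PV/(nR) = 5.2×12.5/(1.6×0.08206)
= 65.00/0.131296
= 495.06 K

495.06 K


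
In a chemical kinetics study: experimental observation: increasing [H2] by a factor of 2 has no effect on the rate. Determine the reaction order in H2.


rate ∝ [H2]^n
rate ∝ [H2]^0
Order in H2: 0

0


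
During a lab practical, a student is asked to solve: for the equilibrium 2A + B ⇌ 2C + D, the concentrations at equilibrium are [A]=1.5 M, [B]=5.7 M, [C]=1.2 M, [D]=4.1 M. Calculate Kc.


Kc = [C]^2[D]/([A]^2[B])
= (1.2^2 × 4.1^1)/(1.5^2 × 5.7^1)
= 5.904/12.825
= 0.4604

0.4604


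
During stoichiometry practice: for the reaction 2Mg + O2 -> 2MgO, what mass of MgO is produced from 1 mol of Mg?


Mole ratio MgO:Mg = 2:2
n(MgO) = 1 × 2/2 = 1.000 mol
mass = 1.000 × 40.31 = 40.31 g

40.31 g


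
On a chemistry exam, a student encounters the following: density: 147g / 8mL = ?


ρ = mass/volume
= 147/8
= 18.375 g/mL

18.375 g/mL


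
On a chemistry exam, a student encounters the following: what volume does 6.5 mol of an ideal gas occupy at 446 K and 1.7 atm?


PV = nRT  (R = 0.08206 L·atm/(mol·K))
V = nRT/P = 6.5×0.08206×446/1.7
= 139.936 L

139.936 L
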